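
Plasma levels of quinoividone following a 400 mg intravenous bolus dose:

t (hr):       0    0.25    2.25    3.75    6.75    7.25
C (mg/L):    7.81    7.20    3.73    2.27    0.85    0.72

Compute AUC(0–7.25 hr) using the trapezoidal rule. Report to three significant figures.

Trapezoidal AUC_0→7.25:
  [0→0.25]: (7.81+7.20)/2 × 0.25 = 1.87625
  [0.25→2.25]: (7.20+3.73)/2 × 2 = 10.93
  [2.25→3.75]: (3.73+2.27)/2 × 1.5 = 4.5
  [3.75→6.75]: (2.27+0.85)/2 × 3 = 4.68
  [6.75→7.25]: (0.85+0.72)/2 × 0.5 = 0.3925
  Sum = 22.37875 mg/L·hr

AUC = 22.4 mg/L·hr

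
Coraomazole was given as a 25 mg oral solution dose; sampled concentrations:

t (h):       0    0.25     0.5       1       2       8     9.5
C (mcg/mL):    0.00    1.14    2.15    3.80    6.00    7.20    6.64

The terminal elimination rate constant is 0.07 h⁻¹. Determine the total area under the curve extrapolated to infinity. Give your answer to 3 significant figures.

Trapezoidal AUC_0→9.5:
  [0→0.25]: (0.00+1.14)/2 × 0.25 = 0.1425
  [0.25→0.5]: (1.14+2.15)/2 × 0.25 = 0.41125
  [0.5→1]: (2.15+3.80)/2 × 0.5 = 1.4875
  [1→2]: (3.80+6.00)/2 × 1 = 4.9
  [2→8]: (6.00+7.20)/2 × 6 = 39.6
  [8→9.5]: (7.20+6.64)/2 × 1.5 = 10.38
  Sum = 56.92125 mcg/mL·h
Extrapolated tail: C_last / k_e = 6.64 / 0.07 = 94.857
AUC_0→∞ = 56.92125 + 94.857 = 151.77825 mcg/mL·h

AUC = 152 mcg/mL·h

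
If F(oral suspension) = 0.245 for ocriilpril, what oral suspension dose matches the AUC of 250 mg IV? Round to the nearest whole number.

D_oral = 1020 mg

For equal systemic exposure: F × D_ev = D_iv
D_ev = D_iv / F = 250 / 0.245 = 1020.41 mg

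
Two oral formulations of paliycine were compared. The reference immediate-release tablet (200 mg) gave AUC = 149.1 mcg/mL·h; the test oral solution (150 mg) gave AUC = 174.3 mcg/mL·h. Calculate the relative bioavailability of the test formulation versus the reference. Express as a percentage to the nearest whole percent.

F_rel = (AUC_test/D_test) / (AUC_ref/D_ref)
      = (174.3/150) / (149.1/200)
      = 1.162 / 0.7455 = 1.5587 = 155.87%

F_rel = 156%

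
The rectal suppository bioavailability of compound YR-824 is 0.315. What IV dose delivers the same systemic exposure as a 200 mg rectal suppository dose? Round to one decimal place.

D_iv = 63.0 mg

Systemic exposure from an extravascular dose = F × D_ev, so the equivalent IV dose is F × D_ev.
D_iv = F × D_ev = 0.315 × 200 = 63 mg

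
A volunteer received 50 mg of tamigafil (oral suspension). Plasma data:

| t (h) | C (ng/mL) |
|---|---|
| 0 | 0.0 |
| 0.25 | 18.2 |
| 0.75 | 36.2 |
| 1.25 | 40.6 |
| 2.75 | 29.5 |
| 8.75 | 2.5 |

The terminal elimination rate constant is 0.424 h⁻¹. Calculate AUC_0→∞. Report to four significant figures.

AUC = 189.5 ng/mL·h

Trapezoidal AUC_0→8.75:
  [0→0.25]: (0.0+18.2)/2 × 0.25 = 2.275
  [0.25→0.75]: (18.2+36.2)/2 × 0.5 = 13.6
  [0.75→1.25]: (36.2+40.6)/2 × 0.5 = 19.2
  [1.25→2.75]: (40.6+29.5)/2 × 1.5 = 52.575
  [2.75→8.75]: (29.5+2.5)/2 × 6 = 96.0
  Sum = 183.65 ng/mL·h
Extrapolated tail: C_last / k_e = 2.5 / 0.424 = 5.896
AUC_0→∞ = 183.65 + 5.896 = 189.546 ng/mL·h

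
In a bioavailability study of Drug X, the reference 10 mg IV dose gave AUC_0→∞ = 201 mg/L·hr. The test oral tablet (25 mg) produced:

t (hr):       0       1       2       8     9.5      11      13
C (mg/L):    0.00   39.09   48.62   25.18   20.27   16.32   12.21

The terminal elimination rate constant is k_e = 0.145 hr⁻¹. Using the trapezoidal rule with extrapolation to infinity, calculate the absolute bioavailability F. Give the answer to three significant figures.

Trapezoidal AUC_0→13 (oral tablet):
  [0→1]: (0.00+39.09)/2 × 1 = 19.545
  [1→2]: (39.09+48.62)/2 × 1 = 43.855
  [2→8]: (48.62+25.18)/2 × 6 = 221.4
  [8→9.5]: (25.18+20.27)/2 × 1.5 = 34.0875
  [9.5→11]: (20.27+16.32)/2 × 1.5 = 27.4425
  [11→13]: (16.32+12.21)/2 × 2 = 28.53
  Sum = 374.86 mg/L·hr
Tail: C_last/k_e = 12.21/0.145 = 84.207
AUC_0→∞ (oral tablet) = 374.86 + 84.207 = 459.067 mg/L·hr
F = (AUC_ev/D_ev)/(AUC_iv/D_iv) = (459.067/25)/(201/10) = 18.36268/20.1 = 0.9136

F = 0.914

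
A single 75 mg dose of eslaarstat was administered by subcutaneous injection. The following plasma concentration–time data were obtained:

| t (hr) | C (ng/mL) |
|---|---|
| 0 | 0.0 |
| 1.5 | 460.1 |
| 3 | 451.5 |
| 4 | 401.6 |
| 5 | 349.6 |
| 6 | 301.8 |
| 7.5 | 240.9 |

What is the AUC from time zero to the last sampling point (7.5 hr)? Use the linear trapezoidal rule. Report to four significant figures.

Trapezoidal AUC_0→7.5:
  [0→1.5]: (0.0+460.1)/2 × 1.5 = 345.075
  [1.5→3]: (460.1+451.5)/2 × 1.5 = 683.7
  [3→4]: (451.5+401.6)/2 × 1 = 426.55
  [4→5]: (401.6+349.6)/2 × 1 = 375.6
  [5→6]: (349.6+301.8)/2 × 1 = 325.7
  [6→7.5]: (301.8+240.9)/2 × 1.5 = 407.025
  Sum = 2563.65 ng/mL·hr

AUC = 2564 ng/mL·hr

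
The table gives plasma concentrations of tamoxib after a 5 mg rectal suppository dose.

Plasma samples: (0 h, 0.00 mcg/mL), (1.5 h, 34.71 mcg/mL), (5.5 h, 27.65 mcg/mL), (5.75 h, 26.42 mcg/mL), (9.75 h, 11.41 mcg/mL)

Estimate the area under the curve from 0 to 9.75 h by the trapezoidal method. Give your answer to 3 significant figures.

AUC = 233 mcg/mL·h

Trapezoidal AUC_0→9.75:
  [0→1.5]: (0.00+34.71)/2 × 1.5 = 26.0325
  [1.5→5.5]: (34.71+27.65)/2 × 4 = 124.72
  [5.5→5.75]: (27.65+26.42)/2 × 0.25 = 6.75875
  [5.75→9.75]: (26.42+11.41)/2 × 4 = 75.66
  Sum = 233.17125 mcg/mL·h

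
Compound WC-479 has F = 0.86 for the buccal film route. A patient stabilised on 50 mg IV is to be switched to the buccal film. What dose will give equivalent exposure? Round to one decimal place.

For equal systemic exposure: F × D_ev = D_iv
D_ev = D_iv / F = 50 / 0.86 = 58.1395 mg

D_buccal = 58.1 mg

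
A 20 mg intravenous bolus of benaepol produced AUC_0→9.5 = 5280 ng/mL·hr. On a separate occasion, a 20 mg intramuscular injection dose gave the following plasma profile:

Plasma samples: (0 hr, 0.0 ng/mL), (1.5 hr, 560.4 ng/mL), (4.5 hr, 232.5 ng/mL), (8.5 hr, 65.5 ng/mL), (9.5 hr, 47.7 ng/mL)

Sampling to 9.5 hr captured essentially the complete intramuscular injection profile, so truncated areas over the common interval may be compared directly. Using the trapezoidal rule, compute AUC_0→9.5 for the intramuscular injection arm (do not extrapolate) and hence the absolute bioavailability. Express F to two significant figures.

F = 0.43

Trapezoidal AUC_0→9.5 (intramuscular injection):
  [0→1.5]: (0.0+560.4)/2 × 1.5 = 420.3
  [1.5→4.5]: (560.4+232.5)/2 × 3 = 1189.35
  [4.5→8.5]: (232.5+65.5)/2 × 4 = 596.0
  [8.5→9.5]: (65.5+47.7)/2 × 1 = 56.6
  Sum = 2262.25 ng/mL·hr
F = (AUC_ev/D_ev)/(AUC_iv/D_iv) = (2262.25/20)/(5280/20) = 113.1125/264 = 0.4285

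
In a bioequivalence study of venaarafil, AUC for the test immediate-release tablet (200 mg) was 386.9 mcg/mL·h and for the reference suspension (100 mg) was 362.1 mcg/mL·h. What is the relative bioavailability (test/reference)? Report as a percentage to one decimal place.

F_rel = (AUC_test/D_test) / (AUC_ref/D_ref)
      = (386.9/200) / (362.1/100)
      = 1.9345 / 3.621 = 0.5342 = 53.42%

F_rel = 53.4%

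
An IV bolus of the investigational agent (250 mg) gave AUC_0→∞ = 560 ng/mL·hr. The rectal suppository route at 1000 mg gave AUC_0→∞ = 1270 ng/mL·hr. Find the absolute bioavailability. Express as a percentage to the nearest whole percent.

F = 57%

F = (AUC_ev / D_ev) / (AUC_iv / D_iv)
  = (1270/1000) / (560/250)
  = 1.27 / 2.24 = 0.5670
  = 56.70%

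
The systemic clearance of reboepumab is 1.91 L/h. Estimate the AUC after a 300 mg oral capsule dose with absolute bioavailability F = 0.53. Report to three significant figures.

AUC_0→∞ = F × Dose / CL
        = 0.53 × 300 / 1.91 = 83.2461 mg/L·h

AUC = 83.2 mg/L·h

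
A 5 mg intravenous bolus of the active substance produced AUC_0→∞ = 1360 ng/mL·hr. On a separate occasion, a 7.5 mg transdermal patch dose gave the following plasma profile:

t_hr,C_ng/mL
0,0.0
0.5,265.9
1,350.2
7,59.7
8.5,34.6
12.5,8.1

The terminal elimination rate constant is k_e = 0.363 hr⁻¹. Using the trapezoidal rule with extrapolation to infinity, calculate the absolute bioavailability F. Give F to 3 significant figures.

Trapezoidal AUC_0→12.5 (transdermal patch):
  [0→0.5]: (0.0+265.9)/2 × 0.5 = 66.475
  [0.5→1]: (265.9+350.2)/2 × 0.5 = 154.025
  [1→7]: (350.2+59.7)/2 × 6 = 1229.7
  [7→8.5]: (59.7+34.6)/2 × 1.5 = 70.725
  [8.5→12.5]: (34.6+8.1)/2 × 4 = 85.4
  Sum = 1606.325 ng/mL·hr
Tail: C_last/k_e = 8.1/0.363 = 22.314
AUC_0→∞ (transdermal patch) = 1606.325 + 22.314 = 1628.639 ng/mL·hr
F = (AUC_ev/D_ev)/(AUC_iv/D_iv) = (1628.639/7.5)/(1360/5) = 217.152/272 = 0.7984

F = 0.798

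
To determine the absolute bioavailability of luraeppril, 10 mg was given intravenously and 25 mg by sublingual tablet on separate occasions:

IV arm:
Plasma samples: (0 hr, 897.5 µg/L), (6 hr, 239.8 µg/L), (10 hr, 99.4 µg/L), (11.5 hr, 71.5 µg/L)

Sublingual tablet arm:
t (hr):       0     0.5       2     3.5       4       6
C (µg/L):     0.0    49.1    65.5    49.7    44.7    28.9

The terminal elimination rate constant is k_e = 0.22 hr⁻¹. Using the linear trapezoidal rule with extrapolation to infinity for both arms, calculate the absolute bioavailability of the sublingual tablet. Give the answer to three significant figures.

F = 0.0364

Trapezoidal AUC_0→11.5 (IV):
  [0→6]: (897.5+239.8)/2 × 6 = 3411.9
  [6→10]: (239.8+99.4)/2 × 4 = 678.4
  [10→11.5]: (99.4+71.5)/2 × 1.5 = 128.175
  Sum = 4218.475 µg/L·hr
IV tail: 71.5/0.22 = 325.000; AUC_iv,0→∞ = 4218.475 + 325.000 = 4543.475 µg/L·hr
Trapezoidal AUC_0→6 (sublingual tablet):
  [0→0.5]: (0.0+49.1)/2 × 0.5 = 12.275
  [0.5→2]: (49.1+65.5)/2 × 1.5 = 85.95
  [2→3.5]: (65.5+49.7)/2 × 1.5 = 86.4
  [3.5→4]: (49.7+44.7)/2 × 0.5 = 23.6
  [4→6]: (44.7+28.9)/2 × 2 = 73.6
  Sum = 281.825 µg/L·hr
sublingual tablet tail: 28.9/0.22 = 131.364; AUC_ev,0→∞ = 281.825 + 131.364 = 413.189 µg/L·hr
F = (AUC_ev/D_ev)/(AUC_iv/D_iv) = (413.189/25)/(4543.475/10) = 16.52756/454.3475 = 0.0364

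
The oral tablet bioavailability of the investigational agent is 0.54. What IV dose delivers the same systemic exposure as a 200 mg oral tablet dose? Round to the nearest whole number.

Systemic exposure from an extravascular dose = F × D_ev, so the equivalent IV dose is F × D_ev.
D_iv = F × D_ev = 0.54 × 200 = 108 mg

D_iv = 108 mg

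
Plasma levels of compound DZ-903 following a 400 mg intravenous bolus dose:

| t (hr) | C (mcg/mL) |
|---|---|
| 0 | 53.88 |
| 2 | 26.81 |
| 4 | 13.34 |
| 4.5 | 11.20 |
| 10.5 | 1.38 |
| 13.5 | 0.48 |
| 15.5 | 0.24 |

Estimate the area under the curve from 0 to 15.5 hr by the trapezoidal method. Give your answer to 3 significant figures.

Trapezoidal AUC_0→15.5:
  [0→2]: (53.88+26.81)/2 × 2 = 80.69
  [2→4]: (26.81+13.34)/2 × 2 = 40.15
  [4→4.5]: (13.34+11.20)/2 × 0.5 = 6.135
  [4.5→10.5]: (11.20+1.38)/2 × 6 = 37.74
  [10.5→13.5]: (1.38+0.48)/2 × 3 = 2.79
  [13.5→15.5]: (0.48+0.24)/2 × 2 = 0.72
  Sum = 168.225 mcg/mL·hr

AUC = 168 mcg/mL·hr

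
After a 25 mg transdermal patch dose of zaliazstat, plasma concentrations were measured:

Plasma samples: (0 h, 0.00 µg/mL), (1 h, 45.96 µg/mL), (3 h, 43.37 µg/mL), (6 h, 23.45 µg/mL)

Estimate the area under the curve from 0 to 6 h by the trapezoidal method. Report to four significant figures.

Trapezoidal AUC_0→6:
  [0→1]: (0.00+45.96)/2 × 1 = 22.98
  [1→3]: (45.96+43.37)/2 × 2 = 89.33
  [3→6]: (43.37+23.45)/2 × 3 = 100.23
  Sum = 212.54 µg/mL·h

AUC = 212.5 µg/mL·h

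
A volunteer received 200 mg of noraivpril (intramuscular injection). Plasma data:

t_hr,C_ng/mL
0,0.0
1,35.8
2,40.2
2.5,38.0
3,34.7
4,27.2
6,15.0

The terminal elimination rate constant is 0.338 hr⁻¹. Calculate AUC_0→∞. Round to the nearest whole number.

Trapezoidal AUC_0→6:
  [0→1]: (0.0+35.8)/2 × 1 = 17.9
  [1→2]: (35.8+40.2)/2 × 1 = 38.0
  [2→2.5]: (40.2+38.0)/2 × 0.5 = 19.55
  [2.5→3]: (38.0+34.7)/2 × 0.5 = 18.175
  [3→4]: (34.7+27.2)/2 × 1 = 30.95
  [4→6]: (27.2+15.0)/2 × 2 = 42.2
  Sum = 166.775 ng/mL·hr
Extrapolated tail: C_last / k_e = 15.0 / 0.338 = 44.379
AUC_0→∞ = 166.775 + 44.379 = 211.154 ng/mL·hr

AUC = 211 ng/mL·hr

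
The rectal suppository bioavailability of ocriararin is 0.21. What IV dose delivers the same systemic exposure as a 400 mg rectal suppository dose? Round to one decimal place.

Systemic exposure from an extravascular dose = F × D_ev, so the equivalent IV dose is F × D_ev.
D_iv = F × D_ev = 0.21 × 400 = 84 mg

D_iv = 84.0 mg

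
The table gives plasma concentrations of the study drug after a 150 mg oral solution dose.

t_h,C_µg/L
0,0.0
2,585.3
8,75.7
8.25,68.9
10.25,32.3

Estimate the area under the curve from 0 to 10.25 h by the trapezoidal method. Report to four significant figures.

Trapezoidal AUC_0→10.25:
  [0→2]: (0.0+585.3)/2 × 2 = 585.3
  [2→8]: (585.3+75.7)/2 × 6 = 1983.0
  [8→8.25]: (75.7+68.9)/2 × 0.25 = 18.075
  [8.25→10.25]: (68.9+32.3)/2 × 2 = 101.2
  Sum = 2687.575 µg/L·h

AUC = 2688 µg/L·h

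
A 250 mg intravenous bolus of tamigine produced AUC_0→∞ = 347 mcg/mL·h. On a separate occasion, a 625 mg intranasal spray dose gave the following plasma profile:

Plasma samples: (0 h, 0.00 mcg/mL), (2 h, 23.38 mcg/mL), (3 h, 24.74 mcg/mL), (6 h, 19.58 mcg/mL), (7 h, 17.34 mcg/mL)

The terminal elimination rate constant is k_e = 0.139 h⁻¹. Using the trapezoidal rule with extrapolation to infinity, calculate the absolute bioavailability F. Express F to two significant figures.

F = 0.30

Trapezoidal AUC_0→7 (intranasal spray):
  [0→2]: (0.00+23.38)/2 × 2 = 23.38
  [2→3]: (23.38+24.74)/2 × 1 = 24.06
  [3→6]: (24.74+19.58)/2 × 3 = 66.48
  [6→7]: (19.58+17.34)/2 × 1 = 18.46
  Sum = 132.38 mcg/mL·h
Tail: C_last/k_e = 17.34/0.139 = 124.748
AUC_0→∞ (intranasal spray) = 132.38 + 124.748 = 257.128 mcg/mL·h
F = (AUC_ev/D_ev)/(AUC_iv/D_iv) = (257.128/625)/(347/250) = 0.4114048/1.388 = 0.2964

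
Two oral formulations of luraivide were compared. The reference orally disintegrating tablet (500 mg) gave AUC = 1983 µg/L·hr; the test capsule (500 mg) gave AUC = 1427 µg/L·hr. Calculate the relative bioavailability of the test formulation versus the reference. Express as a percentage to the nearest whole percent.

F_rel = 72%

F_rel = (AUC_test/D_test) / (AUC_ref/D_ref)
      = (1427/500) / (1983/500)
      = 2.854 / 3.966 = 0.7196 = 71.96%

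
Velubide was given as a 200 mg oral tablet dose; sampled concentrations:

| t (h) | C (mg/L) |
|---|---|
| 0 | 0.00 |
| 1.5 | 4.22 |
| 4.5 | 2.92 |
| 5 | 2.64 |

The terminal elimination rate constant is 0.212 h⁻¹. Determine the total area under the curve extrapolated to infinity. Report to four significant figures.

Trapezoidal AUC_0→5:
  [0→1.5]: (0.00+4.22)/2 × 1.5 = 3.165
  [1.5→4.5]: (4.22+2.92)/2 × 3 = 10.71
  [4.5→5]: (2.92+2.64)/2 × 0.5 = 1.39
  Sum = 15.265 mg/L·h
Extrapolated tail: C_last / k_e = 2.64 / 0.212 = 12.453
AUC_0→∞ = 15.265 + 12.453 = 27.718 mg/L·h

AUC = 27.72 mg/L·h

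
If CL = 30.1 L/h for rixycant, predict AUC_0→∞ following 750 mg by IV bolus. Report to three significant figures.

AUC_0→∞ = Dose_iv / CL
        = 750 / 30.1 = 24.9169 mg/L·h

AUC = 24.9 mg/L·h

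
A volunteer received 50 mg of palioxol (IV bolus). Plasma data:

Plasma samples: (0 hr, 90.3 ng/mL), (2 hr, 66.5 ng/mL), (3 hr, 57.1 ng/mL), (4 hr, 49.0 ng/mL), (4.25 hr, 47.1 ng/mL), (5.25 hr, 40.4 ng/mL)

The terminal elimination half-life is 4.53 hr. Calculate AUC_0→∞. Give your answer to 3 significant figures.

AUC = 591 ng/mL·hr

Trapezoidal AUC_0→5.25:
  [0→2]: (90.3+66.5)/2 × 2 = 156.8
  [2→3]: (66.5+57.1)/2 × 1 = 61.8
  [3→4]: (57.1+49.0)/2 × 1 = 53.05
  [4→4.25]: (49.0+47.1)/2 × 0.25 = 12.0125
  [4.25→5.25]: (47.1+40.4)/2 × 1 = 43.75
  Sum = 327.4125 ng/mL·hr
k_e = ln2 / t½ = 0.693147 / 4.53 = 0.1530 hr^-1
Extrapolated tail: C_last / k_e = 40.4 / 0.153 = 264.052
AUC_0→∞ = 327.4125 + 264.052 = 591.4645 ng/mL·hr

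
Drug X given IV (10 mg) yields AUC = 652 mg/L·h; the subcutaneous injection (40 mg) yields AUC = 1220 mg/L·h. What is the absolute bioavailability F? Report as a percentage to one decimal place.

F = (AUC_ev / D_ev) / (AUC_iv / D_iv)
  = (1220/40) / (652/10)
  = 30.5 / 65.2 = 0.4678
  = 46.78%

F = 46.8%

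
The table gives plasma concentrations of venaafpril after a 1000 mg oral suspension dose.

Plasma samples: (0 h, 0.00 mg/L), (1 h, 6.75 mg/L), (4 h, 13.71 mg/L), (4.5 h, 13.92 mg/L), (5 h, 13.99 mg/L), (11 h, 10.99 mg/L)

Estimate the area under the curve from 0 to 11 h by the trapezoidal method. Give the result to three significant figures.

AUC = 123 mg/L·h

Trapezoidal AUC_0→11:
  [0→1]: (0.00+6.75)/2 × 1 = 3.375
  [1→4]: (6.75+13.71)/2 × 3 = 30.69
  [4→4.5]: (13.71+13.92)/2 × 0.5 = 6.9075
  [4.5→5]: (13.92+13.99)/2 × 0.5 = 6.9775
  [5→11]: (13.99+10.99)/2 × 6 = 74.94
  Sum = 122.89 mg/L·h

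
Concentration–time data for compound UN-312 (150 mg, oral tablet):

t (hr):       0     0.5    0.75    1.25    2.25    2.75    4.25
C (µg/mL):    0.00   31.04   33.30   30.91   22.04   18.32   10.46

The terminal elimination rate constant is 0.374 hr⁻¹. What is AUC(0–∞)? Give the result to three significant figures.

Trapezoidal AUC_0→4.25:
  [0→0.5]: (0.00+31.04)/2 × 0.5 = 7.76
  [0.5→0.75]: (31.04+33.30)/2 × 0.25 = 8.0425
  [0.75→1.25]: (33.30+30.91)/2 × 0.5 = 16.0525
  [1.25→2.25]: (30.91+22.04)/2 × 1 = 26.475
  [2.25→2.75]: (22.04+18.32)/2 × 0.5 = 10.09
  [2.75→4.25]: (18.32+10.46)/2 × 1.5 = 21.585
  Sum = 90.005 µg/mL·hr
Extrapolated tail: C_last / k_e = 10.46 / 0.374 = 27.968
AUC_0→∞ = 90.005 + 27.968 = 117.973 µg/mL·hr

AUC = 118 µg/mL·hr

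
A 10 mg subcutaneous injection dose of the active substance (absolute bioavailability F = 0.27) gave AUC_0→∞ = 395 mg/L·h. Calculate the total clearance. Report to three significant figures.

CL = F × Dose / AUC_0→∞
   = 0.27 × 10 / 395 = 0.00683544 L/h

CL = 0.00684 L/h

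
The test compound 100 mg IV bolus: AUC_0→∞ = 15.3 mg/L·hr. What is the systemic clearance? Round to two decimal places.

CL = 6.54 L/hr

CL = Dose_iv / AUC_0→∞
   = 100 / 15.3 = 6.53595 L/hr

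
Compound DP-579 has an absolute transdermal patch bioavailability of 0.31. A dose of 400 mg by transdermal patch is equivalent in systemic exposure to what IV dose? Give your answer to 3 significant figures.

D_iv = 124 mg

Systemic exposure from an extravascular dose = F × D_ev, so the equivalent IV dose is F × D_ev.
D_iv = F × D_ev = 0.31 × 400 = 124 mg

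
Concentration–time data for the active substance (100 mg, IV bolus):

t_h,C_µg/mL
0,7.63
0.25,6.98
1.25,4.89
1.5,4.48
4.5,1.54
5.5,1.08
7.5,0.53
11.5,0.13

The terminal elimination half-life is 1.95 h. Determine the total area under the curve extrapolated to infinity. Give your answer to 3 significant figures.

Trapezoidal AUC_0→11.5:
  [0→0.25]: (7.63+6.98)/2 × 0.25 = 1.82625
  [0.25→1.25]: (6.98+4.89)/2 × 1 = 5.935
  [1.25→1.5]: (4.89+4.48)/2 × 0.25 = 1.17125
  [1.5→4.5]: (4.48+1.54)/2 × 3 = 9.03
  [4.5→5.5]: (1.54+1.08)/2 × 1 = 1.31
  [5.5→7.5]: (1.08+0.53)/2 × 2 = 1.61
  [7.5→11.5]: (0.53+0.13)/2 × 4 = 1.32
  Sum = 22.2025 µg/mL·h
k_e = ln2 / t½ = 0.693147 / 1.95 = 0.3555 h^-1
Extrapolated tail: C_last / k_e = 0.13 / 0.3555 = 0.366
AUC_0→∞ = 22.2025 + 0.366 = 22.5685 µg/mL·h

AUC = 22.6 µg/mL·h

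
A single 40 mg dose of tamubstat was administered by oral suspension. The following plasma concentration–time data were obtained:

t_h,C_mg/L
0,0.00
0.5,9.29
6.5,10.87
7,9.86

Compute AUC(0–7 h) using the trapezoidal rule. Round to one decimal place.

Trapezoidal AUC_0→7:
  [0→0.5]: (0.00+9.29)/2 × 0.5 = 2.3225
  [0.5→6.5]: (9.29+10.87)/2 × 6 = 60.48
  [6.5→7]: (10.87+9.86)/2 × 0.5 = 5.1825
  Sum = 67.985 mg/L·h

AUC = 68.0 mg/L·h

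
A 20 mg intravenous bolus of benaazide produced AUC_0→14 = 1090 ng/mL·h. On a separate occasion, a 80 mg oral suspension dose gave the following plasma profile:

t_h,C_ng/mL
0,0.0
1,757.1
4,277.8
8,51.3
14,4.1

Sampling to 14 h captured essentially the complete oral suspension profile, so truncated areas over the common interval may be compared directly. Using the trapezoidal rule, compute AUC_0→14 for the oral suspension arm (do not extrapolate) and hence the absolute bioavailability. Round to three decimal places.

F = 0.632

Trapezoidal AUC_0→14 (oral suspension):
  [0→1]: (0.0+757.1)/2 × 1 = 378.55
  [1→4]: (757.1+277.8)/2 × 3 = 1552.35
  [4→8]: (277.8+51.3)/2 × 4 = 658.2
  [8→14]: (51.3+4.1)/2 × 6 = 166.2
  Sum = 2755.3 ng/mL·h
F = (AUC_ev/D_ev)/(AUC_iv/D_iv) = (2755.3/80)/(1090/20) = 34.44125/54.5 = 0.6319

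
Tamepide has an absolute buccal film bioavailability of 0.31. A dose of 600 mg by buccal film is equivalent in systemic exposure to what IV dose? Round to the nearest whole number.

Systemic exposure from an extravascular dose = F × D_ev, so the equivalent IV dose is F × D_ev.
D_iv = F × D_ev = 0.31 × 600 = 186 mg

D_iv = 186 mg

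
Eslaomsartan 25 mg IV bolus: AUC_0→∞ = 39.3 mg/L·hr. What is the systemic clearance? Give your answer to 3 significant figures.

CL = Dose_iv / AUC_0→∞
   = 25 / 39.3 = 0.636132 L/hr

CL = 0.636 L/hr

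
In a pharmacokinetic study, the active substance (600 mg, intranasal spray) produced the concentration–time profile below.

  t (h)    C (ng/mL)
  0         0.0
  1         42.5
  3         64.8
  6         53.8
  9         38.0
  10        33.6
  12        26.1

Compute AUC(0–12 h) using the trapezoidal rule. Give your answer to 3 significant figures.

Trapezoidal AUC_0→12:
  [0→1]: (0.0+42.5)/2 × 1 = 21.25
  [1→3]: (42.5+64.8)/2 × 2 = 107.3
  [3→6]: (64.8+53.8)/2 × 3 = 177.9
  [6→9]: (53.8+38.0)/2 × 3 = 137.7
  [9→10]: (38.0+33.6)/2 × 1 = 35.8
  [10→12]: (33.6+26.1)/2 × 2 = 59.7
  Sum = 539.65 ng/mL·h

AUC = 540 ng/mL·h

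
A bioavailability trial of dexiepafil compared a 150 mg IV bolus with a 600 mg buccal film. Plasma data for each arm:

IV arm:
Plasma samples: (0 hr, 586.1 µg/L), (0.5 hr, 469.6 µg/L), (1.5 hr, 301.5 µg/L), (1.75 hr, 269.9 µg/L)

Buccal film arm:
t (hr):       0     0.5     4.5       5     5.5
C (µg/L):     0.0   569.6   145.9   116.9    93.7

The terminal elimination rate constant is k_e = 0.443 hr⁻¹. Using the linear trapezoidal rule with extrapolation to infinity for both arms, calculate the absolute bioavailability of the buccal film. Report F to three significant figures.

Trapezoidal AUC_0→1.75 (IV):
  [0→0.5]: (586.1+469.6)/2 × 0.5 = 263.925
  [0.5→1.5]: (469.6+301.5)/2 × 1 = 385.55
  [1.5→1.75]: (301.5+269.9)/2 × 0.25 = 71.425
  Sum = 720.9 µg/L·hr
IV tail: 269.9/0.443 = 609.255; AUC_iv,0→∞ = 720.9 + 609.255 = 1330.155 µg/L·hr
Trapezoidal AUC_0→5.5 (buccal film):
  [0→0.5]: (0.0+569.6)/2 × 0.5 = 142.4
  [0.5→4.5]: (569.6+145.9)/2 × 4 = 1431.0
  [4.5→5]: (145.9+116.9)/2 × 0.5 = 65.7
  [5→5.5]: (116.9+93.7)/2 × 0.5 = 52.65
  Sum = 1691.75 µg/L·hr
buccal film tail: 93.7/0.443 = 211.512; AUC_ev,0→∞ = 1691.75 + 211.512 = 1903.262 µg/L·hr
F = (AUC_ev/D_ev)/(AUC_iv/D_iv) = (1903.262/600)/(1330.155/150) = 3.1721/8.8677 = 0.3577

F = 0.358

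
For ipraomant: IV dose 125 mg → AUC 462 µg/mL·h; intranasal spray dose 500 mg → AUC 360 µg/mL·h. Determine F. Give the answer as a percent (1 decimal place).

F = 19.5%

F = (AUC_ev / D_ev) / (AUC_iv / D_iv)
  = (360/500) / (462/125)
  = 0.72 / 3.696 = 0.1948
  = 19.48%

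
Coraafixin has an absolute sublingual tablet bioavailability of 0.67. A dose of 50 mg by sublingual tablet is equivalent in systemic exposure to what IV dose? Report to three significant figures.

Systemic exposure from an extravascular dose = F × D_ev, so the equivalent IV dose is F × D_ev.
D_iv = F × D_ev = 0.67 × 50 = 33.5 mg

D_iv = 33.5 mg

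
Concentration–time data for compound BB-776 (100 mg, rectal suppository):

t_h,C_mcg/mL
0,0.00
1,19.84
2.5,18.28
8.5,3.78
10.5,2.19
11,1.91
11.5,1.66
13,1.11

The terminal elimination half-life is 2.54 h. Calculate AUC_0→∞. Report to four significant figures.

Trapezoidal AUC_0→13:
  [0→1]: (0.00+19.84)/2 × 1 = 9.92
  [1→2.5]: (19.84+18.28)/2 × 1.5 = 28.59
  [2.5→8.5]: (18.28+3.78)/2 × 6 = 66.18
  [8.5→10.5]: (3.78+2.19)/2 × 2 = 5.97
  [10.5→11]: (2.19+1.91)/2 × 0.5 = 1.025
  [11→11.5]: (1.91+1.66)/2 × 0.5 = 0.8925
  [11.5→13]: (1.66+1.11)/2 × 1.5 = 2.0775
  Sum = 114.655 mcg/mL·h
k_e = ln2 / t½ = 0.693147 / 2.54 = 0.2729 h^-1
Extrapolated tail: C_last / k_e = 1.11 / 0.2729 = 4.067
AUC_0→∞ = 114.655 + 4.067 = 118.722 mcg/mL·h

AUC = 118.7 mcg/mL·h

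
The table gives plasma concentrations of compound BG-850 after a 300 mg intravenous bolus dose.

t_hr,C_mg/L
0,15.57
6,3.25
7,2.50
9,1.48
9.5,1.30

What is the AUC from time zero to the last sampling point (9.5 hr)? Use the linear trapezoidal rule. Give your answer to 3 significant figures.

Trapezoidal AUC_0→9.5:
  [0→6]: (15.57+3.25)/2 × 6 = 56.46
  [6→7]: (3.25+2.50)/2 × 1 = 2.875
  [7→9]: (2.50+1.48)/2 × 2 = 3.98
  [9→9.5]: (1.48+1.30)/2 × 0.5 = 0.695
  Sum = 64.01 mg/L·hr

AUC = 64.0 mg/L·hr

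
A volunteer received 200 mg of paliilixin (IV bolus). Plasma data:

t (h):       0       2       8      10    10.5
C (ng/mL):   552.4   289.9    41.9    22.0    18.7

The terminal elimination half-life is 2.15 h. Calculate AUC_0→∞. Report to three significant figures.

Trapezoidal AUC_0→10.5:
  [0→2]: (552.4+289.9)/2 × 2 = 842.3
  [2→8]: (289.9+41.9)/2 × 6 = 995.4
  [8→10]: (41.9+22.0)/2 × 2 = 63.9
  [10→10.5]: (22.0+18.7)/2 × 0.5 = 10.175
  Sum = 1911.775 ng/mL·h
k_e = ln2 / t½ = 0.693147 / 2.15 = 0.3224 h^-1
Extrapolated tail: C_last / k_e = 18.7 / 0.3224 = 58.002
AUC_0→∞ = 1911.775 + 58.002 = 1969.777 ng/mL·h

AUC = 1970 ng/mL·h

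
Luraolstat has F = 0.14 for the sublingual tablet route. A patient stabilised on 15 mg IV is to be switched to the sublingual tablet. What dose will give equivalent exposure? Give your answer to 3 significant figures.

D_sublingual = 107 mg

For equal systemic exposure: F × D_ev = D_iv
D_ev = D_iv / F = 15 / 0.14 = 107.143 mg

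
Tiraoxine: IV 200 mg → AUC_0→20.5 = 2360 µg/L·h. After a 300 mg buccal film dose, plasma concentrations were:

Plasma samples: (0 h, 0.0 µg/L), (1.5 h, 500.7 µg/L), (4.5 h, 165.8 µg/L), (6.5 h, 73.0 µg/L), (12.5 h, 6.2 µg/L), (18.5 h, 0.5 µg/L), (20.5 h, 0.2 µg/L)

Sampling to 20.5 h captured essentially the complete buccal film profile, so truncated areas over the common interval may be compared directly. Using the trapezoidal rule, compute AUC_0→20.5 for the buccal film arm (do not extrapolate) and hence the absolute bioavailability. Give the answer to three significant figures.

F = 0.529

Trapezoidal AUC_0→20.5 (buccal film):
  [0→1.5]: (0.0+500.7)/2 × 1.5 = 375.525
  [1.5→4.5]: (500.7+165.8)/2 × 3 = 999.75
  [4.5→6.5]: (165.8+73.0)/2 × 2 = 238.8
  [6.5→12.5]: (73.0+6.2)/2 × 6 = 237.6
  [12.5→18.5]: (6.2+0.5)/2 × 6 = 20.1
  [18.5→20.5]: (0.5+0.2)/2 × 2 = 0.7
  Sum = 1872.475 µg/L·h
F = (AUC_ev/D_ev)/(AUC_iv/D_iv) = (1872.475/300)/(2360/200) = 6.24158/11.8 = 0.5289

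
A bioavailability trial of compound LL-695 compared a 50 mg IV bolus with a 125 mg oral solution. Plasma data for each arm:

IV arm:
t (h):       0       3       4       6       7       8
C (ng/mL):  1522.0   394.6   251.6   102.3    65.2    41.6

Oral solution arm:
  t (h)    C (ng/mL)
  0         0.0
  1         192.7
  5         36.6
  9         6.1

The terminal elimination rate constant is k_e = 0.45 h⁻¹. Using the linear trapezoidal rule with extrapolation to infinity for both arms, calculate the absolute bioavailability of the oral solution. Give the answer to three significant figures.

Trapezoidal AUC_0→8 (IV):
  [0→3]: (1522.0+394.6)/2 × 3 = 2874.9
  [3→4]: (394.6+251.6)/2 × 1 = 323.1
  [4→6]: (251.6+102.3)/2 × 2 = 353.9
  [6→7]: (102.3+65.2)/2 × 1 = 83.75
  [7→8]: (65.2+41.6)/2 × 1 = 53.4
  Sum = 3689.05 ng/mL·h
IV tail: 41.6/0.45 = 92.444; AUC_iv,0→∞ = 3689.05 + 92.444 = 3781.494 ng/mL·h
Trapezoidal AUC_0→9 (oral solution):
  [0→1]: (0.0+192.7)/2 × 1 = 96.35
  [1→5]: (192.7+36.6)/2 × 4 = 458.6
  [5→9]: (36.6+6.1)/2 × 4 = 85.4
  Sum = 640.35 ng/mL·h
oral solution tail: 6.1/0.45 = 13.556; AUC_ev,0→∞ = 640.35 + 13.556 = 653.906 ng/mL·h
F = (AUC_ev/D_ev)/(AUC_iv/D_iv) = (653.906/125)/(3781.494/50) = 5.231248/75.62988 = 0.0692

F = 0.0692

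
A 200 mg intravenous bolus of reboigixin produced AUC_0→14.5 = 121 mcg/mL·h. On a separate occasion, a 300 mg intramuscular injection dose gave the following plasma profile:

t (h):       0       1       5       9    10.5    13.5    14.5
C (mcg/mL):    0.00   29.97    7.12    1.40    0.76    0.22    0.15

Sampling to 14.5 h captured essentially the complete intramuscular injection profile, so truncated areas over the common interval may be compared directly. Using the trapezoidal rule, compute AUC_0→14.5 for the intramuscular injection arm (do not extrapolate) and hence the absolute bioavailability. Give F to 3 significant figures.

Trapezoidal AUC_0→14.5 (intramuscular injection):
  [0→1]: (0.00+29.97)/2 × 1 = 14.985
  [1→5]: (29.97+7.12)/2 × 4 = 74.18
  [5→9]: (7.12+1.40)/2 × 4 = 17.04
  [9→10.5]: (1.40+0.76)/2 × 1.5 = 1.62
  [10.5→13.5]: (0.76+0.22)/2 × 3 = 1.47
  [13.5→14.5]: (0.22+0.15)/2 × 1 = 0.185
  Sum = 109.48 mcg/mL·h
F = (AUC_ev/D_ev)/(AUC_iv/D_iv) = (109.48/300)/(121/200) = 0.364933/0.605 = 0.6032

F = 0.603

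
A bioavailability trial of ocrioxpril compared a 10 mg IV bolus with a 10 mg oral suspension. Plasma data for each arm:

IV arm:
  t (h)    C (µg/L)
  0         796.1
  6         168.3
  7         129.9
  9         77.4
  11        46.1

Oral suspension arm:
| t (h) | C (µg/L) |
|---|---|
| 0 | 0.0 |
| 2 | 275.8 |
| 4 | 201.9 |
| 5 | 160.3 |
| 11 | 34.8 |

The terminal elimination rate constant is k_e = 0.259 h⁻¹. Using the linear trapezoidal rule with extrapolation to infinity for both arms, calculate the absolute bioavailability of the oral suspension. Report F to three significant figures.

F = 0.466

Trapezoidal AUC_0→11 (IV):
  [0→6]: (796.1+168.3)/2 × 6 = 2893.2
  [6→7]: (168.3+129.9)/2 × 1 = 149.1
  [7→9]: (129.9+77.4)/2 × 2 = 207.3
  [9→11]: (77.4+46.1)/2 × 2 = 123.5
  Sum = 3373.1 µg/L·h
IV tail: 46.1/0.259 = 177.992; AUC_iv,0→∞ = 3373.1 + 177.992 = 3551.092 µg/L·h
Trapezoidal AUC_0→11 (oral suspension):
  [0→2]: (0.0+275.8)/2 × 2 = 275.8
  [2→4]: (275.8+201.9)/2 × 2 = 477.7
  [4→5]: (201.9+160.3)/2 × 1 = 181.1
  [5→11]: (160.3+34.8)/2 × 6 = 585.3
  Sum = 1519.9 µg/L·h
oral suspension tail: 34.8/0.259 = 134.363; AUC_ev,0→∞ = 1519.9 + 134.363 = 1654.263 µg/L·h
F = (AUC_ev/D_ev)/(AUC_iv/D_iv) = (1654.263/10)/(3551.092/10) = 165.4263/355.1092 = 0.4658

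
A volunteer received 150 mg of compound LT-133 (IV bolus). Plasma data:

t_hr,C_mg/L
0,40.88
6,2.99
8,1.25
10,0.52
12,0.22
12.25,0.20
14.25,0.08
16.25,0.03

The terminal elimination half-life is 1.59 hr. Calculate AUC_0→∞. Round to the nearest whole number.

Trapezoidal AUC_0→16.25:
  [0→6]: (40.88+2.99)/2 × 6 = 131.61
  [6→8]: (2.99+1.25)/2 × 2 = 4.24
  [8→10]: (1.25+0.52)/2 × 2 = 1.77
  [10→12]: (0.52+0.22)/2 × 2 = 0.74
  [12→12.25]: (0.22+0.20)/2 × 0.25 = 0.0525
  [12.25→14.25]: (0.20+0.08)/2 × 2 = 0.28
  [14.25→16.25]: (0.08+0.03)/2 × 2 = 0.11
  Sum = 138.8025 mg/L·hr
k_e = ln2 / t½ = 0.693147 / 1.59 = 0.4359 hr^-1
Extrapolated tail: C_last / k_e = 0.03 / 0.4359 = 0.069
AUC_0→∞ = 138.8025 + 0.069 = 138.8715 mg/L·hr

AUC = 139 mg/L·hr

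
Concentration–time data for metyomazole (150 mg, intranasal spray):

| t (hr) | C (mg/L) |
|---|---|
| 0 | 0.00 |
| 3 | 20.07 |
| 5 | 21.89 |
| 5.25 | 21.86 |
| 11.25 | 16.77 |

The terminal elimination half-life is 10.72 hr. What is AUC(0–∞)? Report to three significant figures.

AUC = 453 mg/L·hr

Trapezoidal AUC_0→11.25:
  [0→3]: (0.00+20.07)/2 × 3 = 30.105
  [3→5]: (20.07+21.89)/2 × 2 = 41.96
  [5→5.25]: (21.89+21.86)/2 × 0.25 = 5.46875
  [5.25→11.25]: (21.86+16.77)/2 × 6 = 115.89
  Sum = 193.42375 mg/L·hr
k_e = ln2 / t½ = 0.693147 / 10.72 = 0.0647 hr^-1
Extrapolated tail: C_last / k_e = 16.77 / 0.0647 = 259.196
AUC_0→∞ = 193.42375 + 259.196 = 452.61975 mg/L·hr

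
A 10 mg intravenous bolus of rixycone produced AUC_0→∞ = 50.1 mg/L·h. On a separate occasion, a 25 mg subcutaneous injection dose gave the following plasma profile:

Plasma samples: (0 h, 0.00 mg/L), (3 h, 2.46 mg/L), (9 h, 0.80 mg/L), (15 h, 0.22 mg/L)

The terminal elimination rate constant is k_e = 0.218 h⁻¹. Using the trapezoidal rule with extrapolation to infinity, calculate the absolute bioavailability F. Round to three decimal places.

Trapezoidal AUC_0→15 (subcutaneous injection):
  [0→3]: (0.00+2.46)/2 × 3 = 3.69
  [3→9]: (2.46+0.80)/2 × 6 = 9.78
  [9→15]: (0.80+0.22)/2 × 6 = 3.06
  Sum = 16.53 mg/L·h
Tail: C_last/k_e = 0.22/0.218 = 1.009
AUC_0→∞ (subcutaneous injection) = 16.53 + 1.009 = 17.539 mg/L·h
F = (AUC_ev/D_ev)/(AUC_iv/D_iv) = (17.539/25)/(50.1/10) = 0.70156/5.01 = 0.1400

F = 0.140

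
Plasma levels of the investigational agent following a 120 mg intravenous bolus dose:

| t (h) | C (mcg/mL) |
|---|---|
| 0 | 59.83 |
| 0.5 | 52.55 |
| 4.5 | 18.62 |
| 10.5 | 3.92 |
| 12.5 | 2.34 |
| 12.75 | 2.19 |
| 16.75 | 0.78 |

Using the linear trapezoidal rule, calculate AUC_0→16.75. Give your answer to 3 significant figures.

Trapezoidal AUC_0→16.75:
  [0→0.5]: (59.83+52.55)/2 × 0.5 = 28.095
  [0.5→4.5]: (52.55+18.62)/2 × 4 = 142.34
  [4.5→10.5]: (18.62+3.92)/2 × 6 = 67.62
  [10.5→12.5]: (3.92+2.34)/2 × 2 = 6.26
  [12.5→12.75]: (2.34+2.19)/2 × 0.25 = 0.56625
  [12.75→16.75]: (2.19+0.78)/2 × 4 = 5.94
  Sum = 250.82125 mcg/mL·h

AUC = 251 mcg/mL·h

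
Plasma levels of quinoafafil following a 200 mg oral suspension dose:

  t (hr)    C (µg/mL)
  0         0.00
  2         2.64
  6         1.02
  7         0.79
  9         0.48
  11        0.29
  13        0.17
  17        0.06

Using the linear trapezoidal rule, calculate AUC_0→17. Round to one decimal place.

AUC = 13.8 µg/mL·hr

Trapezoidal AUC_0→17:
  [0→2]: (0.00+2.64)/2 × 2 = 2.64
  [2→6]: (2.64+1.02)/2 × 4 = 7.32
  [6→7]: (1.02+0.79)/2 × 1 = 0.905
  [7→9]: (0.79+0.48)/2 × 2 = 1.27
  [9→11]: (0.48+0.29)/2 × 2 = 0.77
  [11→13]: (0.29+0.17)/2 × 2 = 0.46
  [13→17]: (0.17+0.06)/2 × 4 = 0.46
  Sum = 13.825 µg/mL·hr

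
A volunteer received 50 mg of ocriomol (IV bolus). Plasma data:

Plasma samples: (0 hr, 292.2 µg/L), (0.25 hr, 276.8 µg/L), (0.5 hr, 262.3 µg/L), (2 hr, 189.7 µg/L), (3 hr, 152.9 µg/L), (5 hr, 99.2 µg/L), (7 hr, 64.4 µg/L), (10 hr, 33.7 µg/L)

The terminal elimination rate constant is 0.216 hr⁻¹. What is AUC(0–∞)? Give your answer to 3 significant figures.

Trapezoidal AUC_0→10:
  [0→0.25]: (292.2+276.8)/2 × 0.25 = 71.125
  [0.25→0.5]: (276.8+262.3)/2 × 0.25 = 67.3875
  [0.5→2]: (262.3+189.7)/2 × 1.5 = 339.0
  [2→3]: (189.7+152.9)/2 × 1 = 171.3
  [3→5]: (152.9+99.2)/2 × 2 = 252.1
  [5→7]: (99.2+64.4)/2 × 2 = 163.6
  [7→10]: (64.4+33.7)/2 × 3 = 147.15
  Sum = 1211.6625 µg/L·hr
Extrapolated tail: C_last / k_e = 33.7 / 0.216 = 156.019
AUC_0→∞ = 1211.6625 + 156.019 = 1367.6815 µg/L·hr

AUC = 1370 µg/L·hr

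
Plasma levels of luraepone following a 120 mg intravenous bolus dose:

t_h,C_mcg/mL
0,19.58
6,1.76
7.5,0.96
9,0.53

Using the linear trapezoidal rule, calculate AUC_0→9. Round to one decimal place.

Trapezoidal AUC_0→9:
  [0→6]: (19.58+1.76)/2 × 6 = 64.02
  [6→7.5]: (1.76+0.96)/2 × 1.5 = 2.04
  [7.5→9]: (0.96+0.53)/2 × 1.5 = 1.1175
  Sum = 67.1775 mcg/mL·h

AUC = 67.2 mcg/mL·h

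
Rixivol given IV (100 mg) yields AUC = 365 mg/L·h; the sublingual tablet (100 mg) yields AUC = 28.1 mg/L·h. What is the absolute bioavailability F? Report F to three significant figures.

F = (AUC_ev / D_ev) / (AUC_iv / D_iv)
  = (28.1/100) / (365/100)
  = 0.281 / 3.65 = 0.0770

F = 0.0770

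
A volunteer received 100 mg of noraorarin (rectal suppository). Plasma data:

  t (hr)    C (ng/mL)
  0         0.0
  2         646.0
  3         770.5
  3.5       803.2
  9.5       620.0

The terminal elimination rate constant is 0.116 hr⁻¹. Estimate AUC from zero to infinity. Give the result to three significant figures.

Trapezoidal AUC_0→9.5:
  [0→2]: (0.0+646.0)/2 × 2 = 646.0
  [2→3]: (646.0+770.5)/2 × 1 = 708.25
  [3→3.5]: (770.5+803.2)/2 × 0.5 = 393.425
  [3.5→9.5]: (803.2+620.0)/2 × 6 = 4269.6
  Sum = 6017.275 ng/mL·hr
Extrapolated tail: C_last / k_e = 620.0 / 0.116 = 5344.828
AUC_0→∞ = 6017.275 + 5344.828 = 11362.103 ng/mL·hr

AUC = 11400 ng/mL·hr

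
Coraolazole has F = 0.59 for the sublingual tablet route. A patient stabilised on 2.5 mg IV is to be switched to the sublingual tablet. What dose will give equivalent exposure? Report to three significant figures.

For equal systemic exposure: F × D_ev = D_iv
D_ev = D_iv / F = 2.5 / 0.59 = 4.23729 mg

D_sublingual = 4.24 mg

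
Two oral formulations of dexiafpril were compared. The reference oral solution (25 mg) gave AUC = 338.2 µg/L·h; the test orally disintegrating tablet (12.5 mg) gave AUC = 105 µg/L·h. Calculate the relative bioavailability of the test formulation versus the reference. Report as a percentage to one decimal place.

F_rel = 62.1%

F_rel = (AUC_test/D_test) / (AUC_ref/D_ref)
      = (105/12.5) / (338.2/25)
      = 8.4 / 13.528 = 0.6209 = 62.09%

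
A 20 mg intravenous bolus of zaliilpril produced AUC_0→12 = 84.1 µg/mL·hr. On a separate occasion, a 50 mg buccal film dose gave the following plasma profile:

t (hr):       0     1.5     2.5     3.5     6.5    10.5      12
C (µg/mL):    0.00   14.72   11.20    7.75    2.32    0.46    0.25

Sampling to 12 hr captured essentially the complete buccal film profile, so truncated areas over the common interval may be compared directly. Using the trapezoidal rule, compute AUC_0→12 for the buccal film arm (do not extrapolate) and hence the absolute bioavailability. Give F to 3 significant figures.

F = 0.260

Trapezoidal AUC_0→12 (buccal film):
  [0→1.5]: (0.00+14.72)/2 × 1.5 = 11.04
  [1.5→2.5]: (14.72+11.20)/2 × 1 = 12.96
  [2.5→3.5]: (11.20+7.75)/2 × 1 = 9.475
  [3.5→6.5]: (7.75+2.32)/2 × 3 = 15.105
  [6.5→10.5]: (2.32+0.46)/2 × 4 = 5.56
  [10.5→12]: (0.46+0.25)/2 × 1.5 = 0.5325
  Sum = 54.6725 µg/mL·hr
F = (AUC_ev/D_ev)/(AUC_iv/D_iv) = (54.6725/50)/(84.1/20) = 1.09345/4.205 = 0.2600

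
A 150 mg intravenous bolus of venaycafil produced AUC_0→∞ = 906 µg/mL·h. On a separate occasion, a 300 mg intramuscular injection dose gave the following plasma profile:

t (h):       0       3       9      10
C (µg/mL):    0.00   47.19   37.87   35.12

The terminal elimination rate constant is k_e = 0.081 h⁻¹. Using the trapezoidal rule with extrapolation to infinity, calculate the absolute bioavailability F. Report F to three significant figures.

Trapezoidal AUC_0→10 (intramuscular injection):
  [0→3]: (0.00+47.19)/2 × 3 = 70.785
  [3→9]: (47.19+37.87)/2 × 6 = 255.18
  [9→10]: (37.87+35.12)/2 × 1 = 36.495
  Sum = 362.46 µg/mL·h
Tail: C_last/k_e = 35.12/0.081 = 433.580
AUC_0→∞ (intramuscular injection) = 362.46 + 433.580 = 796.04 µg/mL·h
F = (AUC_ev/D_ev)/(AUC_iv/D_iv) = (796.04/300)/(906/150) = 2.65347/6.04 = 0.4393

F = 0.439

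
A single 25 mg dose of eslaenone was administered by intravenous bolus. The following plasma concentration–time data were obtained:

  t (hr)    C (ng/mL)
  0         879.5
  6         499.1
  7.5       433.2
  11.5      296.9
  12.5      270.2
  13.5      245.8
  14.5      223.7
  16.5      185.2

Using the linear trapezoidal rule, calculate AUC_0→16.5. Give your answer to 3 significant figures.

Trapezoidal AUC_0→16.5:
  [0→6]: (879.5+499.1)/2 × 6 = 4135.8
  [6→7.5]: (499.1+433.2)/2 × 1.5 = 699.225
  [7.5→11.5]: (433.2+296.9)/2 × 4 = 1460.2
  [11.5→12.5]: (296.9+270.2)/2 × 1 = 283.55
  [12.5→13.5]: (270.2+245.8)/2 × 1 = 258.0
  [13.5→14.5]: (245.8+223.7)/2 × 1 = 234.75
  [14.5→16.5]: (223.7+185.2)/2 × 2 = 408.9
  Sum = 7480.425 ng/mL·hr

AUC = 7480 ng/mL·hr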